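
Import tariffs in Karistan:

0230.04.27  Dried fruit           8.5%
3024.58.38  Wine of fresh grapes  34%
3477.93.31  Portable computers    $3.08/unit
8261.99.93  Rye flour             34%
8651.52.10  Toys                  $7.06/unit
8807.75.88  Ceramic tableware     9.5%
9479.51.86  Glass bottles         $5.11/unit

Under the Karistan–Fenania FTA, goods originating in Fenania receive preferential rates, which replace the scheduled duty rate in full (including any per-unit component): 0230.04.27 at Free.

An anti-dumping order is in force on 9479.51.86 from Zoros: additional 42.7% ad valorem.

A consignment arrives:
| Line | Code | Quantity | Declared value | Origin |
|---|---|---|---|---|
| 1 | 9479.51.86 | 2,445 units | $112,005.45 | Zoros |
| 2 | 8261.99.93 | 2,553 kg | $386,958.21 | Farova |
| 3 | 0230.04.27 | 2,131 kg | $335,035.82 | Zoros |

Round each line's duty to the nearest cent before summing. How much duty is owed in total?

$220,364.11

Line 1 (9479.51.86, Zoros, 2,445 units, $112,005.45):
Base rate for 9479.51.86 is $5.11/unit.
Additional duty on 9479.51.86 from Zoros: +42.7% ad valorem. Applied ad valorem rate = 42.7%.
Duty = $112,005.45 × 42.7% + 2,445 × $5.11 = $60,320.28.
Line 2 (8261.99.93, Farova, 2,553 kg, $386,958.21):
Base rate for 8261.99.93 is 34%.
Duty = $386,958.21 × 34% = $131,565.79.
Line 3 (0230.04.27, Zoros, 2,131 kg, $335,035.82):
Base rate for 0230.04.27 is 8.5%.
0230.04.27 has an FTA preferential rate, but origin Zoros is not Fenania; base rate stands.
Duty = $335,035.82 × 8.5% = $28,478.04.
Total = $60,320.28 + $131,565.79 + $28,478.04 = $220,364.11.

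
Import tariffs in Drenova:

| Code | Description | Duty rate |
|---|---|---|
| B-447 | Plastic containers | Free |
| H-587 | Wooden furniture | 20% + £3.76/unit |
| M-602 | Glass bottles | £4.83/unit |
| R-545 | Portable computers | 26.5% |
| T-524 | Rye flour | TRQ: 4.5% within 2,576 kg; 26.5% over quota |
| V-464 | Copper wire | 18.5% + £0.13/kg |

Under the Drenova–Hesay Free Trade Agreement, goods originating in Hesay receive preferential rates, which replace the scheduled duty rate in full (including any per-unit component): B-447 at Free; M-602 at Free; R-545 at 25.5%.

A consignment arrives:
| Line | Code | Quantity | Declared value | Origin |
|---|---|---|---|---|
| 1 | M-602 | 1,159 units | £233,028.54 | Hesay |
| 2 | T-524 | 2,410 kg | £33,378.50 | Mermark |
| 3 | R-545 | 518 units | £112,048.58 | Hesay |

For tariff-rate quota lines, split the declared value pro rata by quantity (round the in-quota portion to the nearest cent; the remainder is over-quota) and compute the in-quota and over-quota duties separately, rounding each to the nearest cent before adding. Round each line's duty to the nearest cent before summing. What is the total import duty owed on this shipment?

Line 1 (M-602, Hesay, 1,159 units, £233,028.54):
Base rate for M-602 is £4.83/unit.
Origin Hesay qualifies under the Drenova–Hesay agreement and M-602 is covered: preferential rate Free applies instead.
Duty = £233,028.54 × 0% = £0.00.
Line 2 (T-524, Mermark, 2,410 kg, £33,378.50):
Code T-524 is under a tariff-rate quota (threshold 2,576 kg). Quantity 2,410 kg is within the quota, so the in-quota rate 4.5% applies to the full value.
Duty = £33,378.50 × 4.5% = £1,502.03.
Line 3 (R-545, Hesay, 518 units, £112,048.58):
Base rate for R-545 is 26.5%.
Origin Hesay qualifies under the Drenova–Hesay agreement and R-545 is covered: preferential rate 25.5% applies instead.
Duty = £112,048.58 × 25.5% = £28,572.39.
Total = £0.00 + £1,502.03 + £28,572.39 = £30,074.42.

£30,074.42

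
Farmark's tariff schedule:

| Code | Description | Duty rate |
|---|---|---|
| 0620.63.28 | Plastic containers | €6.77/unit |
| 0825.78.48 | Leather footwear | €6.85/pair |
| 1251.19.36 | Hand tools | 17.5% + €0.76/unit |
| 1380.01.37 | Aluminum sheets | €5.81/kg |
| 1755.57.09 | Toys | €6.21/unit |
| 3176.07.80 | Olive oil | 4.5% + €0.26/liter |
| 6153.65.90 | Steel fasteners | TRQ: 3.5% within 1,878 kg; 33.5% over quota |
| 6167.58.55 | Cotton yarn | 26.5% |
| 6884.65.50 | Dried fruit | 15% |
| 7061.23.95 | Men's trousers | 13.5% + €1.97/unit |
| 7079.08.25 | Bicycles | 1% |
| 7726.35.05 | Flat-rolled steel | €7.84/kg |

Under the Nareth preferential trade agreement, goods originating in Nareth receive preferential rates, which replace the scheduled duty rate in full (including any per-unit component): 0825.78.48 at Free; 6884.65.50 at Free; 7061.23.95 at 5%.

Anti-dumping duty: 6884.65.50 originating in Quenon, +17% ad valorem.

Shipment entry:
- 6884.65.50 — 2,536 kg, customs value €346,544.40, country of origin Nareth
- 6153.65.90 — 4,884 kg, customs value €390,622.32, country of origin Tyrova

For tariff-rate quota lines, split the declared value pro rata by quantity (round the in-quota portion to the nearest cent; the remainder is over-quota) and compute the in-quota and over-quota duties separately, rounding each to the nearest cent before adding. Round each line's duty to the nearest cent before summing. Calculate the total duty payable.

€85,797.75

Line 1 (6884.65.50, Nareth, 2,536 kg, €346,544.40):
Base rate for 6884.65.50 is 15%.
Origin Nareth qualifies under the Farmark–Nareth agreement and 6884.65.50 is covered: preferential rate Free applies instead.
The additional-duty order on 6884.65.50 targets Quenon, not Nareth; it does not apply.
Duty = €346,544.40 × 0% = €0.00.
Line 2 (6153.65.90, Tyrova, 4,884 kg, €390,622.32):
Code 6153.65.90 is under a tariff-rate quota (threshold 1,878 kg). In-quota: 1,878 kg at 3.5%; over-quota: 3,006 kg at 33.5%.
Pro-rata value split: in-quota = €390,622.32 × 1,878/4,884 = €150,202.44; over-quota = €390,622.32 − €150,202.44 = €240,419.88.
In-quota duty = €150,202.44 × 3.5% = €5,257.09. Over-quota duty = €240,419.88 × 33.5% = €80,540.66.
Line duty = €5,257.09 + €80,540.66 = €85,797.75.
Total = €0.00 + €85,797.75 = €85,797.75.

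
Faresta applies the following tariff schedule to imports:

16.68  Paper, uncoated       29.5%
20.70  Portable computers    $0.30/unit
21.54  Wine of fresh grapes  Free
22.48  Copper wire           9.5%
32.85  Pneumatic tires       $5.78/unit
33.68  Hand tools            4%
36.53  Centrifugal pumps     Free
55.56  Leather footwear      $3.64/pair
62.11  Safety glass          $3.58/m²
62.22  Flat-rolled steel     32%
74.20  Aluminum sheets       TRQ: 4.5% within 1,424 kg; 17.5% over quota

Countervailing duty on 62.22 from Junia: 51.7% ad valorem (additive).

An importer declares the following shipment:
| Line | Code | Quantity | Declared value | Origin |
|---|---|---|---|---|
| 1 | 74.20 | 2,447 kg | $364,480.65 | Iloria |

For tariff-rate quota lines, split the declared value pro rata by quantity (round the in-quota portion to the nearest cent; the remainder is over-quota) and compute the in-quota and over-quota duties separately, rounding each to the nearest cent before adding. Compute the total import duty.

$36,210.49

Line 1 (74.20, Iloria, 2,447 kg, $364,480.65):
Code 74.20 is under a tariff-rate quota (threshold 1,424 kg). In-quota: 1,424 kg at 4.5%; over-quota: 1,023 kg at 17.5%.
Pro-rata value split: in-quota = $364,480.65 × 1,424/2,447 = $212,104.80; over-quota = $364,480.65 − $212,104.80 = $152,375.85.
In-quota duty = $212,104.80 × 4.5% = $9,544.72. Over-quota duty = $152,375.85 × 17.5% = $26,665.77.
Line duty = $9,544.72 + $26,665.77 = $36,210.49.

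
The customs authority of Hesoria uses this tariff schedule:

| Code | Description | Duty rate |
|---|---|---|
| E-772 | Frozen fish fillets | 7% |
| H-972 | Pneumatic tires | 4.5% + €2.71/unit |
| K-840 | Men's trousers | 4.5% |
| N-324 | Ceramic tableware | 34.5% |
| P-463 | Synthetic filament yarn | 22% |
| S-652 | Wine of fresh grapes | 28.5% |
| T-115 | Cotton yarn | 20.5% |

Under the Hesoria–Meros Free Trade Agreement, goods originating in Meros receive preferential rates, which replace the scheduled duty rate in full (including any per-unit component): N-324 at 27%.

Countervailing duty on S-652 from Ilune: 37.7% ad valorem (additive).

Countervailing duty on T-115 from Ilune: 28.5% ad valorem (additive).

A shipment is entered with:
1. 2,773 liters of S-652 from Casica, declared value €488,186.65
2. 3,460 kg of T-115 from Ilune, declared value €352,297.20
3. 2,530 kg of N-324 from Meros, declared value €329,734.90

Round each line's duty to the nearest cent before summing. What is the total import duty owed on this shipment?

Line 1 (S-652, Casica, 2,773 liters, €488,186.65):
Base rate for S-652 is 28.5%.
The additional-duty order on S-652 targets Ilune, not Casica; it does not apply.
Duty = €488,186.65 × 28.5% = €139,133.20.
Line 2 (T-115, Ilune, 3,460 kg, €352,297.20):
Base rate for T-115 is 20.5%.
Additional duty on T-115 from Ilune: +28.5%. Applied ad valorem rate: 20.5% + 28.5% = 49%.
Duty = €352,297.20 × 49% = €172,625.63.
Line 3 (N-324, Meros, 2,530 kg, €329,734.90):
Base rate for N-324 is 34.5%.
Origin Meros qualifies under the Hesoria–Meros agreement and N-324 is covered: preferential rate 27% applies instead.
Duty = €329,734.90 × 27% = €89,028.42.
Total = €139,133.20 + €172,625.63 + €89,028.42 = €400,787.25.

€400,787.25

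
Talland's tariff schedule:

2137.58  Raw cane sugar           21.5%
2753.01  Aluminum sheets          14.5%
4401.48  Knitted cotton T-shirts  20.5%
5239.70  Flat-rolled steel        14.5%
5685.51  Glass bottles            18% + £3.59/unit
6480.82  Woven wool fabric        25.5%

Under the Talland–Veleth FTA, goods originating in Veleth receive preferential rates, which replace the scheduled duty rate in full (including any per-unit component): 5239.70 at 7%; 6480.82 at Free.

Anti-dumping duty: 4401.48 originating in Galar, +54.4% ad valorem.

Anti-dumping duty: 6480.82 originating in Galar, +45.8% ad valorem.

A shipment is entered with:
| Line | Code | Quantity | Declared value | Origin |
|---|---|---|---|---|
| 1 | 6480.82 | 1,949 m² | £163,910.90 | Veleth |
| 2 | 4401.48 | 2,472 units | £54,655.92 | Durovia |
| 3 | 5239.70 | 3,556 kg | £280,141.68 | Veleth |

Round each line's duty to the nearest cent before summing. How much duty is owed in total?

£30,814.38

Line 1 (6480.82, Veleth, 1,949 m², £163,910.90):
Base rate for 6480.82 is 25.5%.
Origin Veleth qualifies under the Talland–Veleth agreement and 6480.82 is covered: preferential rate Free applies instead.
The additional-duty order on 6480.82 targets Galar, not Veleth; it does not apply.
Duty = £163,910.90 × 0% = £0.00.
Line 2 (4401.48, Durovia, 2,472 units, £54,655.92):
Base rate for 4401.48 is 20.5%.
The additional-duty order on 4401.48 targets Galar, not Durovia; it does not apply.
Duty = £54,655.92 × 20.5% = £11,204.46.
Line 3 (5239.70, Veleth, 3,556 kg, £280,141.68):
Base rate for 5239.70 is 14.5%.
Origin Veleth qualifies under the Talland–Veleth agreement and 5239.70 is covered: preferential rate 7% applies instead.
Duty = £280,141.68 × 7% = £19,609.92.
Total = £0.00 + £11,204.46 + £19,609.92 = £30,814.38.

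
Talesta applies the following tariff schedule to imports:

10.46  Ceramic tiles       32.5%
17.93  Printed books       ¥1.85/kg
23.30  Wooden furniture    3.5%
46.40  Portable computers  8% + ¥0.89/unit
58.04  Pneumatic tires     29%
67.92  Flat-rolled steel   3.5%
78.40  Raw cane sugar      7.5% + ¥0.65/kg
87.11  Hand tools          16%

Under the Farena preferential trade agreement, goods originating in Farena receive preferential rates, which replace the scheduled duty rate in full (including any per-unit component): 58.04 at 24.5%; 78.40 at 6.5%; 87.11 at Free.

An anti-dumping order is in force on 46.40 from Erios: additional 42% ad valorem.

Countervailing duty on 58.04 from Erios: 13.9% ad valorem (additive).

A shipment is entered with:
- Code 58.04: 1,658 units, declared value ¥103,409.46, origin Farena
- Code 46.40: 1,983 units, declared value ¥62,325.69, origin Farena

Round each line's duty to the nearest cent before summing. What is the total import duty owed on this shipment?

¥32,086.25

Line 1 (58.04, Farena, 1,658 units, ¥103,409.46):
Base rate for 58.04 is 29%.
Origin Farena qualifies under the Talesta–Farena agreement and 58.04 is covered: preferential rate 24.5% applies instead.
The additional-duty order on 58.04 targets Erios, not Farena; it does not apply.
Duty = ¥103,409.46 × 24.5% = ¥25,335.32.
Line 2 (46.40, Farena, 1,983 units, ¥62,325.69):
Base rate for 46.40 is 8% + ¥0.89/unit.
Origin Farena is the FTA partner but 46.40 is not on the preference list; base rate stands.
The additional-duty order on 46.40 targets Erios, not Farena; it does not apply.
Duty = ¥62,325.69 × 8% + 1,983 × ¥0.89 = ¥6,750.93.
Total = ¥25,335.32 + ¥6,750.93 = ¥32,086.25.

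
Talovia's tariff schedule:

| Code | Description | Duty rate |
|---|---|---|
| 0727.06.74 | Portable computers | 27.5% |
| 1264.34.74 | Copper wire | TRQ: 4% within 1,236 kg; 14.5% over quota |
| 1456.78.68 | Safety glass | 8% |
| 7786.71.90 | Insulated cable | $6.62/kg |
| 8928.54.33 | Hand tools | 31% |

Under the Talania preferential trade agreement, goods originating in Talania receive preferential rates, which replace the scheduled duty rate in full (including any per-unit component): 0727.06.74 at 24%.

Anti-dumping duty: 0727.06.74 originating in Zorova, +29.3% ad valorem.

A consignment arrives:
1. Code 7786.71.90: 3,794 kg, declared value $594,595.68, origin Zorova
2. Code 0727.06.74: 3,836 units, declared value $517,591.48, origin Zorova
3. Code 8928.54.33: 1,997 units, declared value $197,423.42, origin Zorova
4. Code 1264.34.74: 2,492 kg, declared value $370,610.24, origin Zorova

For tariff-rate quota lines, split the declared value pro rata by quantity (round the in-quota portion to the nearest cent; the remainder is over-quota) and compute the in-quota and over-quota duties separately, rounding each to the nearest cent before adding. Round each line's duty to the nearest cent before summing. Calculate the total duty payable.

Line 1 (7786.71.90, Zorova, 3,794 kg, $594,595.68):
Base rate for 7786.71.90 is $6.62/kg.
Duty = 3,794 × $6.62 = $25,116.28.
Line 2 (0727.06.74, Zorova, 3,836 units, $517,591.48):
Base rate for 0727.06.74 is 27.5%.
0727.06.74 has an FTA preferential rate, but origin Zorova is not Talania; base rate stands.
Additional duty on 0727.06.74 from Zorova: +29.3%. Applied ad valorem rate: 27.5% + 29.3% = 56.8%.
Duty = $517,591.48 × 56.8% = $293,991.96.
Line 3 (8928.54.33, Zorova, 1,997 units, $197,423.42):
Base rate for 8928.54.33 is 31%.
Duty = $197,423.42 × 31% = $61,201.26.
Line 4 (1264.34.74, Zorova, 2,492 kg, $370,610.24):
Code 1264.34.74 is under a tariff-rate quota (threshold 1,236 kg). In-quota: 1,236 kg at 4%; over-quota: 1,256 kg at 14.5%.
Pro-rata value split: in-quota = $370,610.24 × 1,236/2,492 = $183,817.92; over-quota = $370,610.24 − $183,817.92 = $186,792.32.
In-quota duty = $183,817.92 × 4% = $7,352.72. Over-quota duty = $186,792.32 × 14.5% = $27,084.89.
Line duty = $7,352.72 + $27,084.89 = $34,437.61.
Total = $25,116.28 + $293,991.96 + $61,201.26 + $34,437.61 = $414,747.11.

$414,747.11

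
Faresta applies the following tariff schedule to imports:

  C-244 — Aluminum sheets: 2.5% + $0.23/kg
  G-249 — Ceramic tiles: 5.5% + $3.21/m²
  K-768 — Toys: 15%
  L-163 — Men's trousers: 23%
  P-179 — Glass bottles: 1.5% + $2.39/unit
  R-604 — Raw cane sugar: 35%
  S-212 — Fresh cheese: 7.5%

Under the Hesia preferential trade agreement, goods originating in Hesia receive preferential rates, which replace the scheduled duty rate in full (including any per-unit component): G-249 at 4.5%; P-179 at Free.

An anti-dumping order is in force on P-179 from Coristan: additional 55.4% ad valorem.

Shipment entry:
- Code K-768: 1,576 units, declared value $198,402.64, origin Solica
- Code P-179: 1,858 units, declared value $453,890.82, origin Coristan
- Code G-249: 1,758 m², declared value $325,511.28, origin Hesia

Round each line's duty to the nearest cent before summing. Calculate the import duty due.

Line 1 (K-768, Solica, 1,576 units, $198,402.64):
Base rate for K-768 is 15%.
Duty = $198,402.64 × 15% = $29,760.40.
Line 2 (P-179, Coristan, 1,858 units, $453,890.82):
Base rate for P-179 is 1.5% + $2.39/unit.
P-179 has an FTA preferential rate, but origin Coristan is not Hesia; base rate stands.
Additional duty on P-179 from Coristan: +55.4%. Applied ad valorem rate: 1.5% + 55.4% = 56.9%.
Duty = $453,890.82 × 56.9% + 1,858 × $2.39 = $262,704.50.
Line 3 (G-249, Hesia, 1,758 m², $325,511.28):
Base rate for G-249 is 5.5% + $3.21/m².
Origin Hesia qualifies under the Faresta–Hesia agreement and G-249 is covered: preferential rate 4.5% applies instead.
Duty = $325,511.28 × 4.5% = $14,648.01.
Total = $29,760.40 + $262,704.50 + $14,648.01 = $307,112.91.

$307,112.91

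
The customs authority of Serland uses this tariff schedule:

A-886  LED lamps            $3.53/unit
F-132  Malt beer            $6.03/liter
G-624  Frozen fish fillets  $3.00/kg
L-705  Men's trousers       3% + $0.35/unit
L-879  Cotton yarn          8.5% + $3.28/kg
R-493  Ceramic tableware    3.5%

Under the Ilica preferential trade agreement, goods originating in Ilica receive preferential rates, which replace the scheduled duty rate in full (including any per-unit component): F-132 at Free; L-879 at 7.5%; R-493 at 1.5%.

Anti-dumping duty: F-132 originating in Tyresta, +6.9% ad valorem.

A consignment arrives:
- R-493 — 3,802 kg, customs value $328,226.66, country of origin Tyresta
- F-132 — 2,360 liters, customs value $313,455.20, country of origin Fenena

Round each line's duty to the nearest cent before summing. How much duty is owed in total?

$25,718.73

Line 1 (R-493, Tyresta, 3,802 kg, $328,226.66):
Base rate for R-493 is 3.5%.
R-493 has an FTA preferential rate, but origin Tyresta is not Ilica; base rate stands.
Duty = $328,226.66 × 3.5% = $11,487.93.
Line 2 (F-132, Fenena, 2,360 liters, $313,455.20):
Base rate for F-132 is $6.03/liter.
F-132 has an FTA preferential rate, but origin Fenena is not Ilica; base rate stands.
The additional-duty order on F-132 targets Tyresta, not Fenena; it does not apply.
Duty = 2,360 × $6.03 = $14,230.80.
Total = $11,487.93 + $14,230.80 = $25,718.73.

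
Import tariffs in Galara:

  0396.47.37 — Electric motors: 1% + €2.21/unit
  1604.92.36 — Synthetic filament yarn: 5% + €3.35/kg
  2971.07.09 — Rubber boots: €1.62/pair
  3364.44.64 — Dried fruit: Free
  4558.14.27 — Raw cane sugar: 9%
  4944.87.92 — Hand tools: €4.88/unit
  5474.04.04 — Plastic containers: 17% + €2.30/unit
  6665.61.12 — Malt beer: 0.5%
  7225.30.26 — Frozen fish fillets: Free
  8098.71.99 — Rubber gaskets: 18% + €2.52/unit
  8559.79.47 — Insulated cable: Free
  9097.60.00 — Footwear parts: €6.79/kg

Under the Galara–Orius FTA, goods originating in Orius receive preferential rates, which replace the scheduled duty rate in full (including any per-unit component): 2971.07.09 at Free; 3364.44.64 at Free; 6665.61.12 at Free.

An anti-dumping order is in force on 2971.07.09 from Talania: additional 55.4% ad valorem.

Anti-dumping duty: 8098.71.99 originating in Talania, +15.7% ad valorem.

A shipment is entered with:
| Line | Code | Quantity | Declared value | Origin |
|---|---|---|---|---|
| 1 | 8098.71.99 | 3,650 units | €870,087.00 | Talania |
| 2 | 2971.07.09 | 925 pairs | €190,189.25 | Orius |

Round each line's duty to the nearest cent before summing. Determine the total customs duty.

Line 1 (8098.71.99, Talania, 3,650 units, €870,087.00):
Base rate for 8098.71.99 is 18% + €2.52/unit.
Additional duty on 8098.71.99 from Talania: +15.7%. Applied ad valorem rate: 18% + 15.7% = 33.7%.
Duty = €870,087.00 × 33.7% + 3,650 × €2.52 = €302,417.32.
Line 2 (2971.07.09, Orius, 925 pairs, €190,189.25):
Base rate for 2971.07.09 is €1.62/pair.
Origin Orius qualifies under the Galara–Orius agreement and 2971.07.09 is covered: preferential rate Free applies instead.
The additional-duty order on 2971.07.09 targets Talania, not Orius; it does not apply.
Duty = €190,189.25 × 0% = €0.00.
Total = €302,417.32 + €0.00 = €302,417.32.

€302,417.32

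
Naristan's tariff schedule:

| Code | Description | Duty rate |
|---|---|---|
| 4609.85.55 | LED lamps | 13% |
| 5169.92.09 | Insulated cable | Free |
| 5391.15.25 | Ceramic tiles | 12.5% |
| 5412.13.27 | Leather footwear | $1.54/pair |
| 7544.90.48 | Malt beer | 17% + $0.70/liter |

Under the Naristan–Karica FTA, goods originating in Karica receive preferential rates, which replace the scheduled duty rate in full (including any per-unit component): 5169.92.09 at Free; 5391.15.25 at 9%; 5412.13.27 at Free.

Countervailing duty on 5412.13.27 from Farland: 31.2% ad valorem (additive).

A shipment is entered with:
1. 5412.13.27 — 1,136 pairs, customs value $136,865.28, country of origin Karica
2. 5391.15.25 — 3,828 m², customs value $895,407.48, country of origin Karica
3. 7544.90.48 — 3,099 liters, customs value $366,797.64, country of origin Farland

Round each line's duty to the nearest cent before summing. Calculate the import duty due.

Line 1 (5412.13.27, Karica, 1,136 pairs, $136,865.28):
Base rate for 5412.13.27 is $1.54/pair.
Origin Karica qualifies under the Naristan–Karica agreement and 5412.13.27 is covered: preferential rate Free applies instead.
The additional-duty order on 5412.13.27 targets Farland, not Karica; it does not apply.
Duty = $136,865.28 × 0% = $0.00.
Line 2 (5391.15.25, Karica, 3,828 m², $895,407.48):
Base rate for 5391.15.25 is 12.5%.
Origin Karica qualifies under the Naristan–Karica agreement and 5391.15.25 is covered: preferential rate 9% applies instead.
Duty = $895,407.48 × 9% = $80,586.67.
Line 3 (7544.90.48, Farland, 3,099 liters, $366,797.64):
Base rate for 7544.90.48 is 17% + $0.70/liter.
Duty = $366,797.64 × 17% + 3,099 × $0.70 = $64,524.90.
Total = $0.00 + $80,586.67 + $64,524.90 = $145,111.57.

$145,111.57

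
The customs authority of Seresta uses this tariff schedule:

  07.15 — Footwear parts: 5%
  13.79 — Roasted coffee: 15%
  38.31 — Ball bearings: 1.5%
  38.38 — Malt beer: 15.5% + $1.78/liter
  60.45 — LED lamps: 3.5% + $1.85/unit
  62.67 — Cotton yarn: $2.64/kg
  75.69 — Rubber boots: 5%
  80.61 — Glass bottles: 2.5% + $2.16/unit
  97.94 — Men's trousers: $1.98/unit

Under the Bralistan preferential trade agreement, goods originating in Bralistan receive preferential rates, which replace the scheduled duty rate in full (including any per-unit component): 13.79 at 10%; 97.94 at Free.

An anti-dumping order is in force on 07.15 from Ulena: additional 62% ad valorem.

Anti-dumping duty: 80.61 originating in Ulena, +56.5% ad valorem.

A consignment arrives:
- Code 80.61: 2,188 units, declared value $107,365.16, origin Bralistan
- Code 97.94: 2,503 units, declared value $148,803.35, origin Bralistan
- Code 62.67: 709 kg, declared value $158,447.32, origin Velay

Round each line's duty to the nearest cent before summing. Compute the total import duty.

Line 1 (80.61, Bralistan, 2,188 units, $107,365.16):
Base rate for 80.61 is 2.5% + $2.16/unit.
Origin Bralistan is the FTA partner but 80.61 is not on the preference list; base rate stands.
The additional-duty order on 80.61 targets Ulena, not Bralistan; it does not apply.
Duty = $107,365.16 × 2.5% + 2,188 × $2.16 = $7,410.21.
Line 2 (97.94, Bralistan, 2,503 units, $148,803.35):
Base rate for 97.94 is $1.98/unit.
Origin Bralistan qualifies under the Seresta–Bralistan agreement and 97.94 is covered: preferential rate Free applies instead.
Duty = $148,803.35 × 0% = $0.00.
Line 3 (62.67, Velay, 709 kg, $158,447.32):
Base rate for 62.67 is $2.64/kg.
Duty = 709 × $2.64 = $1,871.76.
Total = $7,410.21 + $0.00 + $1,871.76 = $9,281.97.

$9,281.97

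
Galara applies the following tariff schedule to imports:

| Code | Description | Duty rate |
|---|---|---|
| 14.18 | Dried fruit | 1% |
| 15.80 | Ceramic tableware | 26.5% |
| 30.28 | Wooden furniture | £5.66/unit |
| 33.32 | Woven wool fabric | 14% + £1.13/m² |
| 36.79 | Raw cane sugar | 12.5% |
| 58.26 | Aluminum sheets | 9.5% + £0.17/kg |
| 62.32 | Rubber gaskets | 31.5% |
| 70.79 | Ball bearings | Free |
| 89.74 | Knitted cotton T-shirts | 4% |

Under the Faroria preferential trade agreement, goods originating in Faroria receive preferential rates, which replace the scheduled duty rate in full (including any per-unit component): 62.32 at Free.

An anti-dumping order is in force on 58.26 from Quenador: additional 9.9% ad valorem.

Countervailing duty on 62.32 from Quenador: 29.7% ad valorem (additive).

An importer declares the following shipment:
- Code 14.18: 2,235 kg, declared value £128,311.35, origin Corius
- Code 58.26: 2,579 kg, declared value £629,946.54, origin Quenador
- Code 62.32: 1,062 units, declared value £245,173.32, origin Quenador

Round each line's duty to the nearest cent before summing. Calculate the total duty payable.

£273,977.24

Line 1 (14.18, Corius, 2,235 kg, £128,311.35):
Base rate for 14.18 is 1%.
Duty = £128,311.35 × 1% = £1,283.11.
Line 2 (58.26, Quenador, 2,579 kg, £629,946.54):
Base rate for 58.26 is 9.5% + £0.17/kg.
Additional duty on 58.26 from Quenador: +9.9%. Applied ad valorem rate: 9.5% + 9.9% = 19.4%.
Duty = £629,946.54 × 19.4% + 2,579 × £0.17 = £122,648.06.
Line 3 (62.32, Quenador, 1,062 units, £245,173.32):
Base rate for 62.32 is 31.5%.
62.32 has an FTA preferential rate, but origin Quenador is not Faroria; base rate stands.
Additional duty on 62.32 from Quenador: +29.7%. Applied ad valorem rate: 31.5% + 29.7% = 61.2%.
Duty = £245,173.32 × 61.2% = £150,046.07.
Total = £1,283.11 + £122,648.06 + £150,046.07 = £273,977.24.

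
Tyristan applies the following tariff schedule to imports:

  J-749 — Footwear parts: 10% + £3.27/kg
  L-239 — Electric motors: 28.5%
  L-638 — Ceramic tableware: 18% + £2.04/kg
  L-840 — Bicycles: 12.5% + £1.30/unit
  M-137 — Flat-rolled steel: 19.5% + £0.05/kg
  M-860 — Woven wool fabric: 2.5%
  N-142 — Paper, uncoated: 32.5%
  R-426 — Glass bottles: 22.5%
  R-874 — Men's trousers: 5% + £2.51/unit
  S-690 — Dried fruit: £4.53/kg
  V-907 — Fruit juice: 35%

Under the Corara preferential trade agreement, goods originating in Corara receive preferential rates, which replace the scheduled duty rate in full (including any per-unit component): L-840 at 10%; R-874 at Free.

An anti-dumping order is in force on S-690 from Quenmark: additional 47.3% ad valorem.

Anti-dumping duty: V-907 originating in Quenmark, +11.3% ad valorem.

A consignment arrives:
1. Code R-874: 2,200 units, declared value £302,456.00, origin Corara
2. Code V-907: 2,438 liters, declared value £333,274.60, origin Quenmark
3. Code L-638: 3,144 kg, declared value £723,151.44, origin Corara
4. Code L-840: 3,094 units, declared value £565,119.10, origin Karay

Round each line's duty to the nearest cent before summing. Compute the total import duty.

£365,549.25

Line 1 (R-874, Corara, 2,200 units, £302,456.00):
Base rate for R-874 is 5% + £2.51/unit.
Origin Corara qualifies under the Tyristan–Corara agreement and R-874 is covered: preferential rate Free applies instead.
Duty = £302,456.00 × 0% = £0.00.
Line 2 (V-907, Quenmark, 2,438 liters, £333,274.60):
Base rate for V-907 is 35%.
Additional duty on V-907 from Quenmark: +11.3%. Applied ad valorem rate: 35% + 11.3% = 46.3%.
Duty = £333,274.60 × 46.3% = £154,306.14.
Line 3 (L-638, Corara, 3,144 kg, £723,151.44):
Base rate for L-638 is 18% + £2.04/kg.
Origin Corara is the FTA partner but L-638 is not on the preference list; base rate stands.
Duty = £723,151.44 × 18% + 3,144 × £2.04 = £136,581.02.
Line 4 (L-840, Karay, 3,094 units, £565,119.10):
Base rate for L-840 is 12.5% + £1.30/unit.
L-840 has an FTA preferential rate, but origin Karay is not Corara; base rate stands.
Duty = £565,119.10 × 12.5% + 3,094 × £1.30 = £74,662.09.
Total = £0.00 + £154,306.14 + £136,581.02 + £74,662.09 = £365,549.25.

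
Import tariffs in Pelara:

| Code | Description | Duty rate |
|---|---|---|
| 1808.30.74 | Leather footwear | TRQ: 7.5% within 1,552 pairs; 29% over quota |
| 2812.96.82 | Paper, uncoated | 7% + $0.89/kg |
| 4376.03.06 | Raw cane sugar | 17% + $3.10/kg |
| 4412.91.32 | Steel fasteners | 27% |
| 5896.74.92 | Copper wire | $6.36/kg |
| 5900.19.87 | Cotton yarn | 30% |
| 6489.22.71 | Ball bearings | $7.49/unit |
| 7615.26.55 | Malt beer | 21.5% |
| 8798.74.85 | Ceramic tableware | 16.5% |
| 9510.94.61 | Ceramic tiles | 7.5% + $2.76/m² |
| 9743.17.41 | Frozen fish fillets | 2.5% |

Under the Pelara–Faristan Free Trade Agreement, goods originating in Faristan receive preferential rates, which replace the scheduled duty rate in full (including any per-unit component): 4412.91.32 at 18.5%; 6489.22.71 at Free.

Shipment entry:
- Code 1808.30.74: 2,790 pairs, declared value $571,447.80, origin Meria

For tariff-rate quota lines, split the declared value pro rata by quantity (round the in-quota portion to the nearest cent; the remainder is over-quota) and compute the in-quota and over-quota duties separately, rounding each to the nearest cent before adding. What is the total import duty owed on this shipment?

Line 1 (1808.30.74, Meria, 2,790 pairs, $571,447.80):
Code 1808.30.74 is under a tariff-rate quota (threshold 1,552 pairs). In-quota: 1,552 pairs at 7.5%; over-quota: 1,238 pairs at 29%.
Pro-rata value split: in-quota = $571,447.80 × 1,552/2,790 = $317,880.64; over-quota = $571,447.80 − $317,880.64 = $253,567.16.
In-quota duty = $317,880.64 × 7.5% = $23,841.05. Over-quota duty = $253,567.16 × 29% = $73,534.48.
Line duty = $23,841.05 + $73,534.48 = $97,375.53.

$97,375.53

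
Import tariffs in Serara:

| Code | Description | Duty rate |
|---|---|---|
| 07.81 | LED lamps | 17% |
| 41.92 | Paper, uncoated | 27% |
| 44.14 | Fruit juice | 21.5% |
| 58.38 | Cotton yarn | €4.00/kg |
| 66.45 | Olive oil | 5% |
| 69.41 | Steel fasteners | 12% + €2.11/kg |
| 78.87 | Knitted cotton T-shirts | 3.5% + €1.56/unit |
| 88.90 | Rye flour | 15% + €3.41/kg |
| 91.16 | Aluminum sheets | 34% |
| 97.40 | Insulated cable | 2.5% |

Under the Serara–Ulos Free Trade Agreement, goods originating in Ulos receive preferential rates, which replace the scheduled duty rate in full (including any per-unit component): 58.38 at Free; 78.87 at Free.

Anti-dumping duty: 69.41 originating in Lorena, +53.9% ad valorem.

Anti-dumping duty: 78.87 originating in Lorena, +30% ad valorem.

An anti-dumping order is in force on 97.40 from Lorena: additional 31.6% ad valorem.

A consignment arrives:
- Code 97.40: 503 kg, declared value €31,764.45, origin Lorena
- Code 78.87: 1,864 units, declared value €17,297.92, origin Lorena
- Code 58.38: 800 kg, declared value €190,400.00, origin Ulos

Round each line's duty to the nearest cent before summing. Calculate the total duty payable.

€19,534.32

Line 1 (97.40, Lorena, 503 kg, €31,764.45):
Base rate for 97.40 is 2.5%.
Additional duty on 97.40 from Lorena: +31.6%. Applied ad valorem rate: 2.5% + 31.6% = 34.1%.
Duty = €31,764.45 × 34.1% = €10,831.68.
Line 2 (78.87, Lorena, 1,864 units, €17,297.92):
Base rate for 78.87 is 3.5% + €1.56/unit.
78.87 has an FTA preferential rate, but origin Lorena is not Ulos; base rate stands.
Additional duty on 78.87 from Lorena: +30%. Applied ad valorem rate: 3.5% + 30% = 33.5%.
Duty = €17,297.92 × 33.5% + 1,864 × €1.56 = €8,702.64.
Line 3 (58.38, Ulos, 800 kg, €190,400.00):
Base rate for 58.38 is €4.00/kg.
Origin Ulos qualifies under the Serara–Ulos agreement and 58.38 is covered: preferential rate Free applies instead.
Duty = €190,400.00 × 0% = €0.00.
Total = €10,831.68 + €8,702.64 + €0.00 = €19,534.32.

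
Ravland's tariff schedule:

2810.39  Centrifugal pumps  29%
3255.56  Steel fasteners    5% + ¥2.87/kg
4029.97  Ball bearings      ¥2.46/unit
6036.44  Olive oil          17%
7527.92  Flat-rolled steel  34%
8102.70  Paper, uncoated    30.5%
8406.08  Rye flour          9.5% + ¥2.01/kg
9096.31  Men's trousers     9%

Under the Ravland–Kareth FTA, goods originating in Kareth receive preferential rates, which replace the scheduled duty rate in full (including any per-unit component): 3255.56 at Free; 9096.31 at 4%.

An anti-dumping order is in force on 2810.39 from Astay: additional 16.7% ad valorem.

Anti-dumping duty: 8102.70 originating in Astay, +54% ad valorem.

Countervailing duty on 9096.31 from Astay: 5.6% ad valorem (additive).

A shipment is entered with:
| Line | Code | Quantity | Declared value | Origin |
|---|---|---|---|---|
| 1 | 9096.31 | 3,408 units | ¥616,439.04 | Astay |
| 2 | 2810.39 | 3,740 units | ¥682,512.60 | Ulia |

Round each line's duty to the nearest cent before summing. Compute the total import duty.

¥287,928.75

Line 1 (9096.31, Astay, 3,408 units, ¥616,439.04):
Base rate for 9096.31 is 9%.
9096.31 has an FTA preferential rate, but origin Astay is not Kareth; base rate stands.
Additional duty on 9096.31 from Astay: +5.6%. Applied ad valorem rate: 9% + 5.6% = 14.6%.
Duty = ¥616,439.04 × 14.6% = ¥90,000.10.
Line 2 (2810.39, Ulia, 3,740 units, ¥682,512.60):
Base rate for 2810.39 is 29%.
The additional-duty order on 2810.39 targets Astay, not Ulia; it does not apply.
Duty = ¥682,512.60 × 29% = ¥197,928.65.
Total = ¥90,000.10 + ¥197,928.65 = ¥287,928.75.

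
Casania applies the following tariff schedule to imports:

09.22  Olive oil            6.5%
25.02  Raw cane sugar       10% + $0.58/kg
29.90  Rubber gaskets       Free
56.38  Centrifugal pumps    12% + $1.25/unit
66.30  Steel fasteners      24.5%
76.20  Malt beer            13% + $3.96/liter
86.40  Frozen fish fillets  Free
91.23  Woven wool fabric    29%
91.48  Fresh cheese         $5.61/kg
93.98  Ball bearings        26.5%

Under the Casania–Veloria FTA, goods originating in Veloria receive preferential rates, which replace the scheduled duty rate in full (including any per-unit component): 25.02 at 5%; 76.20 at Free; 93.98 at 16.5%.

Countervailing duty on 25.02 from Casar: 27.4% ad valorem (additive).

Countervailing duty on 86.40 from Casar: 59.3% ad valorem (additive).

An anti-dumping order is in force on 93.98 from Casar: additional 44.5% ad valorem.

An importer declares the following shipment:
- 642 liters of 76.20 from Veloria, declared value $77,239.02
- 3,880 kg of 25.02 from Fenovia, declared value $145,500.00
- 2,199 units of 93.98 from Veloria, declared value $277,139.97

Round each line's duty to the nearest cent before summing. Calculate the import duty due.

$62,528.50

Line 1 (76.20, Veloria, 642 liters, $77,239.02):
Base rate for 76.20 is 13% + $3.96/liter.
Origin Veloria qualifies under the Casania–Veloria agreement and 76.20 is covered: preferential rate Free applies instead.
Duty = $77,239.02 × 0% = $0.00.
Line 2 (25.02, Fenovia, 3,880 kg, $145,500.00):
Base rate for 25.02 is 10% + $0.58/kg.
25.02 has an FTA preferential rate, but origin Fenovia is not Veloria; base rate stands.
The additional-duty order on 25.02 targets Casar, not Fenovia; it does not apply.
Duty = $145,500.00 × 10% + 3,880 × $0.58 = $16,800.40.
Line 3 (93.98, Veloria, 2,199 units, $277,139.97):
Base rate for 93.98 is 26.5%.
Origin Veloria qualifies under the Casania–Veloria agreement and 93.98 is covered: preferential rate 16.5% applies instead.
The additional-duty order on 93.98 targets Casar, not Veloria; it does not apply.
Duty = $277,139.97 × 16.5% = $45,728.10.
Total = $0.00 + $16,800.40 + $45,728.10 = $62,528.50.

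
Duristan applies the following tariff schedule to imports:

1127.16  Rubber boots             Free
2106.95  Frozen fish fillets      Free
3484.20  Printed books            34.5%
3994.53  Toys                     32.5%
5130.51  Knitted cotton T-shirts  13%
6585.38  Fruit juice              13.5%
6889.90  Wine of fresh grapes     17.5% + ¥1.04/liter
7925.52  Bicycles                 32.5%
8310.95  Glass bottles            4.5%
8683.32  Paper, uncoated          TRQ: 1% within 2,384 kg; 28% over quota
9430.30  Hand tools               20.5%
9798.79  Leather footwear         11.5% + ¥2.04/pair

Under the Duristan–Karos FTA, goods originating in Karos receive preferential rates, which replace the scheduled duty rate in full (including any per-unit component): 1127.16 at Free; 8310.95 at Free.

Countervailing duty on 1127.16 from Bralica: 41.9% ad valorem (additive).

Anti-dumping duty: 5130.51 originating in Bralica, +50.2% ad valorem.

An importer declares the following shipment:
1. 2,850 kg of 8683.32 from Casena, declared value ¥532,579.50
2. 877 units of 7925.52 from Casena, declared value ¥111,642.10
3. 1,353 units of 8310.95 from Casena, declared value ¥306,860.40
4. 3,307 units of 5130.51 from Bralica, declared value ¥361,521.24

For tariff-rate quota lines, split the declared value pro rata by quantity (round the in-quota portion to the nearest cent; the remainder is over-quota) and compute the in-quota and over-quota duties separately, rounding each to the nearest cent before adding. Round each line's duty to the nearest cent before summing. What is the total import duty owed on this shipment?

Line 1 (8683.32, Casena, 2,850 kg, ¥532,579.50):
Code 8683.32 is under a tariff-rate quota (threshold 2,384 kg). In-quota: 2,384 kg at 1%; over-quota: 466 kg at 28%.
Pro-rata value split: in-quota = ¥532,579.50 × 2,384/2,850 = ¥445,498.08; over-quota = ¥532,579.50 − ¥445,498.08 = ¥87,081.42.
In-quota duty = ¥445,498.08 × 1% = ¥4,454.98. Over-quota duty = ¥87,081.42 × 28% = ¥24,382.80.
Line duty = ¥4,454.98 + ¥24,382.80 = ¥28,837.78.
Line 2 (7925.52, Casena, 877 units, ¥111,642.10):
Base rate for 7925.52 is 32.5%.
Duty = ¥111,642.10 × 32.5% = ¥36,283.68.
Line 3 (8310.95, Casena, 1,353 units, ¥306,860.40):
Base rate for 8310.95 is 4.5%.
8310.95 has an FTA preferential rate, but origin Casena is not Karos; base rate stands.
Duty = ¥306,860.40 × 4.5% = ¥13,808.72.
Line 4 (5130.51, Bralica, 3,307 units, ¥361,521.24):
Base rate for 5130.51 is 13%.
Additional duty on 5130.51 from Bralica: +50.2%. Applied ad valorem rate: 13% + 50.2% = 63.2%.
Duty = ¥361,521.24 × 63.2% = ¥228,481.42.
Total = ¥28,837.78 + ¥36,283.68 + ¥13,808.72 + ¥228,481.42 = ¥307,411.60.

¥307,411.60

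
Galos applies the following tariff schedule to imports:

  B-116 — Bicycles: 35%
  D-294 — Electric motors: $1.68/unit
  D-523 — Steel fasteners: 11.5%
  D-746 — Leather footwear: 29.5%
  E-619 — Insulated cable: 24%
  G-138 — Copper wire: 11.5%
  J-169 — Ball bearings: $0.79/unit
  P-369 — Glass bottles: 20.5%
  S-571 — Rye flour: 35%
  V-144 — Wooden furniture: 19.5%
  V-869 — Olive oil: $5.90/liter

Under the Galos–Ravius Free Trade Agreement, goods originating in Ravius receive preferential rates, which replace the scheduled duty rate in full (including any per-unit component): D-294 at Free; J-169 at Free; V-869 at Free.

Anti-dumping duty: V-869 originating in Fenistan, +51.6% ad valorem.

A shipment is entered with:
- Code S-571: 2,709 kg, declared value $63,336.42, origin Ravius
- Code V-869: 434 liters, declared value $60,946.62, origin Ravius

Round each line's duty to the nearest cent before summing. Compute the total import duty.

Line 1 (S-571, Ravius, 2,709 kg, $63,336.42):
Base rate for S-571 is 35%.
Origin Ravius is the FTA partner but S-571 is not on the preference list; base rate stands.
Duty = $63,336.42 × 35% = $22,167.75.
Line 2 (V-869, Ravius, 434 liters, $60,946.62):
Base rate for V-869 is $5.90/liter.
Origin Ravius qualifies under the Galos–Ravius agreement and V-869 is covered: preferential rate Free applies instead.
The additional-duty order on V-869 targets Fenistan, not Ravius; it does not apply.
Duty = $60,946.62 × 0% = $0.00.
Total = $22,167.75 + $0.00 = $22,167.75.

$22,167.75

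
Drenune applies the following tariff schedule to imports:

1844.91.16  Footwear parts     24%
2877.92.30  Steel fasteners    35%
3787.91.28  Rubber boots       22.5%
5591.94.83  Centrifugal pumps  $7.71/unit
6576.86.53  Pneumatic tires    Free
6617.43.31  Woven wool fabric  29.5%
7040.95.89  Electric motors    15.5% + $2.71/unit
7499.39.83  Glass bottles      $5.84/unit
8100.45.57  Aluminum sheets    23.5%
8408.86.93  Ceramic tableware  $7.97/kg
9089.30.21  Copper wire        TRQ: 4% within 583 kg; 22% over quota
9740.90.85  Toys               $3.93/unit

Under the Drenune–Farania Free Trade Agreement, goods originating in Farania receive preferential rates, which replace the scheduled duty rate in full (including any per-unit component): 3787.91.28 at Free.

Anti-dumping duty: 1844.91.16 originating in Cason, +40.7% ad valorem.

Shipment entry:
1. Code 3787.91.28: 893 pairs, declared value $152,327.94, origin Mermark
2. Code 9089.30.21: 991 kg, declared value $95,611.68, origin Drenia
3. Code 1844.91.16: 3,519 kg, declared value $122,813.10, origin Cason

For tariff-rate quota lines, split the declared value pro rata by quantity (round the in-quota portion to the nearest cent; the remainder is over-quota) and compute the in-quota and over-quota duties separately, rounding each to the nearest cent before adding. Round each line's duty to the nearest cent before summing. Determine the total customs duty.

$124,643.82

Line 1 (3787.91.28, Mermark, 893 pairs, $152,327.94):
Base rate for 3787.91.28 is 22.5%.
3787.91.28 has an FTA preferential rate, but origin Mermark is not Farania; base rate stands.
Duty = $152,327.94 × 22.5% = $34,273.79.
Line 2 (9089.30.21, Drenia, 991 kg, $95,611.68):
Code 9089.30.21 is under a tariff-rate quota (threshold 583 kg). In-quota: 583 kg at 4%; over-quota: 408 kg at 22%.
Pro-rata value split: in-quota = $95,611.68 × 583/991 = $56,247.84; over-quota = $95,611.68 − $56,247.84 = $39,363.84.
In-quota duty = $56,247.84 × 4% = $2,249.91. Over-quota duty = $39,363.84 × 22% = $8,660.04.
Line duty = $2,249.91 + $8,660.04 = $10,909.95.
Line 3 (1844.91.16, Cason, 3,519 kg, $122,813.10):
Base rate for 1844.91.16 is 24%.
Additional duty on 1844.91.16 from Cason: +40.7%. Applied ad valorem rate: 24% + 40.7% = 64.7%.
Duty = $122,813.10 × 64.7% = $79,460.08.
Total = $34,273.79 + $10,909.95 + $79,460.08 = $124,643.82.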